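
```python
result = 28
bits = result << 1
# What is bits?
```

Trace (tracking bits):
result = 28  # -> result = 28
bits = result << 1  # -> bits = 56

Answer: 56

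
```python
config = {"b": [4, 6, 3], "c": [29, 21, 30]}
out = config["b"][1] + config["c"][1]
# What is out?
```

Trace (tracking out):
config = {'b': [4, 6, 3], 'c': [29, 21, 30]}  # -> config = {'b': [4, 6, 3], 'c': [29, 21, 30]}
out = config['b'][1] + config['c'][1]  # -> out = 27

Answer: 27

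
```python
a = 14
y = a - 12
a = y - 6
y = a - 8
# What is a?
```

Answer: -4

Derivation:
Trace (tracking a):
a = 14  # -> a = 14
y = a - 12  # -> y = 2
a = y - 6  # -> a = -4
y = a - 8  # -> y = -12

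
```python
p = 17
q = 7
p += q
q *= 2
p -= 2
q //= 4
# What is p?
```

Trace (tracking p):
p = 17  # -> p = 17
q = 7  # -> q = 7
p += q  # -> p = 24
q *= 2  # -> q = 14
p -= 2  # -> p = 22
q //= 4  # -> q = 3

Answer: 22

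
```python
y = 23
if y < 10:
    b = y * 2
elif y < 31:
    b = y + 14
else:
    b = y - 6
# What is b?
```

Answer: 37

Derivation:
Trace (tracking b):
y = 23  # -> y = 23
if y < 10:  # condition is False
elif y < 31:  # condition is True
    b = y + 14  # -> b = 37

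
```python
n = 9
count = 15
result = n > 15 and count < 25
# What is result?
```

Trace (tracking result):
n = 9  # -> n = 9
count = 15  # -> count = 15
result = n > 15 and count < 25  # -> result = False

Answer: False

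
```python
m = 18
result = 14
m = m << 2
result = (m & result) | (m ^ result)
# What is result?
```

Answer: 78

Derivation:
Trace (tracking result):
m = 18  # -> m = 18
result = 14  # -> result = 14
m = m << 2  # -> m = 72
result = m & result | m ^ result  # -> result = 78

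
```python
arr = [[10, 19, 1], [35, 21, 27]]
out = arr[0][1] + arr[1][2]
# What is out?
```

Trace (tracking out):
arr = [[10, 19, 1], [35, 21, 27]]  # -> arr = [[10, 19, 1], [35, 21, 27]]
out = arr[0][1] + arr[1][2]  # -> out = 46

Answer: 46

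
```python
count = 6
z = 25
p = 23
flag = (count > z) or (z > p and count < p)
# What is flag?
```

Trace (tracking flag):
count = 6  # -> count = 6
z = 25  # -> z = 25
p = 23  # -> p = 23
flag = count > z or (z > p and count < p)  # -> flag = True

Answer: True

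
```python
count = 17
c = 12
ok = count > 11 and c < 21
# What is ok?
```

Answer: True

Derivation:
Trace (tracking ok):
count = 17  # -> count = 17
c = 12  # -> c = 12
ok = count > 11 and c < 21  # -> ok = True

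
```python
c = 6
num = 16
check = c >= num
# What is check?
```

Trace (tracking check):
c = 6  # -> c = 6
num = 16  # -> num = 16
check = c >= num  # -> check = False

Answer: False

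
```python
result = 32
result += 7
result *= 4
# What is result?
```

Trace (tracking result):
result = 32  # -> result = 32
result += 7  # -> result = 39
result *= 4  # -> result = 156

Answer: 156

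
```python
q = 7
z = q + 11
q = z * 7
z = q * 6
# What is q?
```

Answer: 126

Derivation:
Trace (tracking q):
q = 7  # -> q = 7
z = q + 11  # -> z = 18
q = z * 7  # -> q = 126
z = q * 6  # -> z = 756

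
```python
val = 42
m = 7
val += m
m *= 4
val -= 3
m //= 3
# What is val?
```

Answer: 46

Derivation:
Trace (tracking val):
val = 42  # -> val = 42
m = 7  # -> m = 7
val += m  # -> val = 49
m *= 4  # -> m = 28
val -= 3  # -> val = 46
m //= 3  # -> m = 9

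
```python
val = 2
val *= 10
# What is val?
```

Trace (tracking val):
val = 2  # -> val = 2
val *= 10  # -> val = 20

Answer: 20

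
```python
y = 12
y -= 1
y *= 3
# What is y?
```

Trace (tracking y):
y = 12  # -> y = 12
y -= 1  # -> y = 11
y *= 3  # -> y = 33

Answer: 33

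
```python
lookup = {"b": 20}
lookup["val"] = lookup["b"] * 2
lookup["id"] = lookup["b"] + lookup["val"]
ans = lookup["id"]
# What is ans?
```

Answer: 60

Derivation:
Trace (tracking ans):
lookup = {'b': 20}  # -> lookup = {'b': 20}
lookup['val'] = lookup['b'] * 2  # -> lookup = {'b': 20, 'val': 40}
lookup['id'] = lookup['b'] + lookup['val']  # -> lookup = {'b': 20, 'val': 40, 'id': 60}
ans = lookup['id']  # -> ans = 60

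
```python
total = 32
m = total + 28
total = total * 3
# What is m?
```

Answer: 60

Derivation:
Trace (tracking m):
total = 32  # -> total = 32
m = total + 28  # -> m = 60
total = total * 3  # -> total = 96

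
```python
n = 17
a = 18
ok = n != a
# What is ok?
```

Answer: True

Derivation:
Trace (tracking ok):
n = 17  # -> n = 17
a = 18  # -> a = 18
ok = n != a  # -> ok = True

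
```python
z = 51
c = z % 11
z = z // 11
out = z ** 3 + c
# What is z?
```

Trace (tracking z):
z = 51  # -> z = 51
c = z % 11  # -> c = 7
z = z // 11  # -> z = 4
out = z ** 3 + c  # -> out = 71

Answer: 4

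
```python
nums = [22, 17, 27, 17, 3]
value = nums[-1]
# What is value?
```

Answer: 3

Derivation:
Trace (tracking value):
nums = [22, 17, 27, 17, 3]  # -> nums = [22, 17, 27, 17, 3]
value = nums[-1]  # -> value = 3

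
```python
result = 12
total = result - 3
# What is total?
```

Trace (tracking total):
result = 12  # -> result = 12
total = result - 3  # -> total = 9

Answer: 9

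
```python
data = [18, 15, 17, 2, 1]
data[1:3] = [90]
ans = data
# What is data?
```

Trace (tracking data):
data = [18, 15, 17, 2, 1]  # -> data = [18, 15, 17, 2, 1]
data[1:3] = [90]  # -> data = [18, 90, 2, 1]
ans = data  # -> ans = [18, 90, 2, 1]

Answer: [18, 90, 2, 1]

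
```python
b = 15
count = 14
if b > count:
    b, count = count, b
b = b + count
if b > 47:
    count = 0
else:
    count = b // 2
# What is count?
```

Answer: 14

Derivation:
Trace (tracking count):
b = 15  # -> b = 15
count = 14  # -> count = 14
if b > count:  # condition is True
    b, count = (count, b)  # -> b = 14, count = 15
b = b + count  # -> b = 29
if b > 47:  # condition is False
else:
    count = b // 2  # -> count = 14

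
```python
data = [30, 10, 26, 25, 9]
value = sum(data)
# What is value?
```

Answer: 100

Derivation:
Trace (tracking value):
data = [30, 10, 26, 25, 9]  # -> data = [30, 10, 26, 25, 9]
value = sum(data)  # -> value = 100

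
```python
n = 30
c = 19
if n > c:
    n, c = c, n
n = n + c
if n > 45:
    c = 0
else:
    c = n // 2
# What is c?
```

Answer: 0

Derivation:
Trace (tracking c):
n = 30  # -> n = 30
c = 19  # -> c = 19
if n > c:  # condition is True
    n, c = (c, n)  # -> n = 19, c = 30
n = n + c  # -> n = 49
if n > 45:  # condition is True
    c = 0  # -> c = 0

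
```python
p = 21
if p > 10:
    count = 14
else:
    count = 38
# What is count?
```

Answer: 14

Derivation:
Trace (tracking count):
p = 21  # -> p = 21
if p > 10:  # condition is True
    count = 14  # -> count = 14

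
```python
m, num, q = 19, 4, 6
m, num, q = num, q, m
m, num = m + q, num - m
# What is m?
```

Trace (tracking m):
m, num, q = (19, 4, 6)  # -> m = 19, num = 4, q = 6
m, num, q = (num, q, m)  # -> m = 4, num = 6, q = 19
m, num = (m + q, num - m)  # -> m = 23, num = 2

Answer: 23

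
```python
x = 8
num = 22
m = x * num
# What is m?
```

Answer: 176

Derivation:
Trace (tracking m):
x = 8  # -> x = 8
num = 22  # -> num = 22
m = x * num  # -> m = 176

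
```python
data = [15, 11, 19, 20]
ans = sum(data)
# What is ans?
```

Trace (tracking ans):
data = [15, 11, 19, 20]  # -> data = [15, 11, 19, 20]
ans = sum(data)  # -> ans = 65

Answer: 65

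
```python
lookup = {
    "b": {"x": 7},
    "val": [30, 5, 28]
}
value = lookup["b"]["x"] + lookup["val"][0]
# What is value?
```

Answer: 37

Derivation:
Trace (tracking value):
lookup = {'b': {'x': 7}, 'val': [30, 5, 28]}  # -> lookup = {'b': {'x': 7}, 'val': [30, 5, 28]}
value = lookup['b']['x'] + lookup['val'][0]  # -> value = 37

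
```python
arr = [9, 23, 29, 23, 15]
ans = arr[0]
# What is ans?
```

Answer: 9

Derivation:
Trace (tracking ans):
arr = [9, 23, 29, 23, 15]  # -> arr = [9, 23, 29, 23, 15]
ans = arr[0]  # -> ans = 9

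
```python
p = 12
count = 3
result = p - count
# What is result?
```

Trace (tracking result):
p = 12  # -> p = 12
count = 3  # -> count = 3
result = p - count  # -> result = 9

Answer: 9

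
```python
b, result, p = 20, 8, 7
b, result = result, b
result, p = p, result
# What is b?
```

Answer: 8

Derivation:
Trace (tracking b):
b, result, p = (20, 8, 7)  # -> b = 20, result = 8, p = 7
b, result = (result, b)  # -> b = 8, result = 20
result, p = (p, result)  # -> result = 7, p = 20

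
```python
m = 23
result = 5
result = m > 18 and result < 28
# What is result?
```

Trace (tracking result):
m = 23  # -> m = 23
result = 5  # -> result = 5
result = m > 18 and result < 28  # -> result = True

Answer: True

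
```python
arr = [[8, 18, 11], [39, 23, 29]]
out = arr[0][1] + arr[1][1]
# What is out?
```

Trace (tracking out):
arr = [[8, 18, 11], [39, 23, 29]]  # -> arr = [[8, 18, 11], [39, 23, 29]]
out = arr[0][1] + arr[1][1]  # -> out = 41

Answer: 41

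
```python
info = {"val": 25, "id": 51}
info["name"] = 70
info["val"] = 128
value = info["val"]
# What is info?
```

Trace (tracking info):
info = {'val': 25, 'id': 51}  # -> info = {'val': 25, 'id': 51}
info['name'] = 70  # -> info = {'val': 25, 'id': 51, 'name': 70}
info['val'] = 128  # -> info = {'val': 128, 'id': 51, 'name': 70}
value = info['val']  # -> value = 128

Answer: {'val': 128, 'id': 51, 'name': 70}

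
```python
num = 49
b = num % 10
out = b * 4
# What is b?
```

Answer: 9

Derivation:
Trace (tracking b):
num = 49  # -> num = 49
b = num % 10  # -> b = 9
out = b * 4  # -> out = 36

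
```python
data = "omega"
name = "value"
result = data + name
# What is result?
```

Answer: 'omegavalue'

Derivation:
Trace (tracking result):
data = 'omega'  # -> data = 'omega'
name = 'value'  # -> name = 'value'
result = data + name  # -> result = 'omegavalue'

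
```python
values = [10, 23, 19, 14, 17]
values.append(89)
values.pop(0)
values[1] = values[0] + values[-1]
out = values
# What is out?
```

Trace (tracking out):
values = [10, 23, 19, 14, 17]  # -> values = [10, 23, 19, 14, 17]
values.append(89)  # -> values = [10, 23, 19, 14, 17, 89]
values.pop(0)  # -> values = [23, 19, 14, 17, 89]
values[1] = values[0] + values[-1]  # -> values = [23, 112, 14, 17, 89]
out = values  # -> out = [23, 112, 14, 17, 89]

Answer: [23, 112, 14, 17, 89]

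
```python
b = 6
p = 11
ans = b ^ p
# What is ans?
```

Trace (tracking ans):
b = 6  # -> b = 6
p = 11  # -> p = 11
ans = b ^ p  # -> ans = 13

Answer: 13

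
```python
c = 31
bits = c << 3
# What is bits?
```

Trace (tracking bits):
c = 31  # -> c = 31
bits = c << 3  # -> bits = 248

Answer: 248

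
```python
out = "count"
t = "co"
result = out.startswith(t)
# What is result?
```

Answer: True

Derivation:
Trace (tracking result):
out = 'count'  # -> out = 'count'
t = 'co'  # -> t = 'co'
result = out.startswith(t)  # -> result = True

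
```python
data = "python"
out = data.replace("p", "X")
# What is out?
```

Trace (tracking out):
data = 'python'  # -> data = 'python'
out = data.replace('p', 'X')  # -> out = 'Xython'

Answer: 'Xython'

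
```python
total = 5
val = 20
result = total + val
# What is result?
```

Answer: 25

Derivation:
Trace (tracking result):
total = 5  # -> total = 5
val = 20  # -> val = 20
result = total + val  # -> result = 25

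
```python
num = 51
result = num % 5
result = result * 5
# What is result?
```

Answer: 5

Derivation:
Trace (tracking result):
num = 51  # -> num = 51
result = num % 5  # -> result = 1
result = result * 5  # -> result = 5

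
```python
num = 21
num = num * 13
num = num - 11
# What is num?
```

Trace (tracking num):
num = 21  # -> num = 21
num = num * 13  # -> num = 273
num = num - 11  # -> num = 262

Answer: 262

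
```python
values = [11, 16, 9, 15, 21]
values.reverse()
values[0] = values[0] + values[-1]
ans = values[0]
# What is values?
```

Answer: [32, 15, 9, 16, 11]

Derivation:
Trace (tracking values):
values = [11, 16, 9, 15, 21]  # -> values = [11, 16, 9, 15, 21]
values.reverse()  # -> values = [21, 15, 9, 16, 11]
values[0] = values[0] + values[-1]  # -> values = [32, 15, 9, 16, 11]
ans = values[0]  # -> ans = 32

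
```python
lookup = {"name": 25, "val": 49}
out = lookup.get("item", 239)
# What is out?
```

Answer: 239

Derivation:
Trace (tracking out):
lookup = {'name': 25, 'val': 49}  # -> lookup = {'name': 25, 'val': 49}
out = lookup.get('item', 239)  # -> out = 239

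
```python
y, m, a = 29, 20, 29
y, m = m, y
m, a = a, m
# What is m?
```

Answer: 29

Derivation:
Trace (tracking m):
y, m, a = (29, 20, 29)  # -> y = 29, m = 20, a = 29
y, m = (m, y)  # -> y = 20, m = 29
m, a = (a, m)  # -> m = 29, a = 29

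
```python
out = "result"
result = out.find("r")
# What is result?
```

Answer: 0

Derivation:
Trace (tracking result):
out = 'result'  # -> out = 'result'
result = out.find('r')  # -> result = 0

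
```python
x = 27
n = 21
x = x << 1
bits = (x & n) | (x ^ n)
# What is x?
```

Trace (tracking x):
x = 27  # -> x = 27
n = 21  # -> n = 21
x = x << 1  # -> x = 54
bits = x & n | x ^ n  # -> bits = 55

Answer: 54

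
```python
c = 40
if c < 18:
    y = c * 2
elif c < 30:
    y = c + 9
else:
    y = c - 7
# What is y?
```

Answer: 33

Derivation:
Trace (tracking y):
c = 40  # -> c = 40
if c < 18:  # condition is False
elif c < 30:  # condition is False
else:
    y = c - 7  # -> y = 33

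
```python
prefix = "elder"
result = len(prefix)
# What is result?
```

Answer: 5

Derivation:
Trace (tracking result):
prefix = 'elder'  # -> prefix = 'elder'
result = len(prefix)  # -> result = 5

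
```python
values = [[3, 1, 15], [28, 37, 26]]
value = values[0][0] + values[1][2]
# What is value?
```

Trace (tracking value):
values = [[3, 1, 15], [28, 37, 26]]  # -> values = [[3, 1, 15], [28, 37, 26]]
value = values[0][0] + values[1][2]  # -> value = 29

Answer: 29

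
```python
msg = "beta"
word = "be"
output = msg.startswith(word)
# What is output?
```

Trace (tracking output):
msg = 'beta'  # -> msg = 'beta'
word = 'be'  # -> word = 'be'
output = msg.startswith(word)  # -> output = True

Answer: True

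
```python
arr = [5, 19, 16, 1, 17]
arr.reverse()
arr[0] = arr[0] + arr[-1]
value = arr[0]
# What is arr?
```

Trace (tracking arr):
arr = [5, 19, 16, 1, 17]  # -> arr = [5, 19, 16, 1, 17]
arr.reverse()  # -> arr = [17, 1, 16, 19, 5]
arr[0] = arr[0] + arr[-1]  # -> arr = [22, 1, 16, 19, 5]
value = arr[0]  # -> value = 22

Answer: [22, 1, 16, 19, 5]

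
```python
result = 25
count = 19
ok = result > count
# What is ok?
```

Answer: True

Derivation:
Trace (tracking ok):
result = 25  # -> result = 25
count = 19  # -> count = 19
ok = result > count  # -> ok = True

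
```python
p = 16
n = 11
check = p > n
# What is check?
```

Answer: True

Derivation:
Trace (tracking check):
p = 16  # -> p = 16
n = 11  # -> n = 11
check = p > n  # -> check = True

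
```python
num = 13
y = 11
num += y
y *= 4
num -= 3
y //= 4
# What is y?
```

Trace (tracking y):
num = 13  # -> num = 13
y = 11  # -> y = 11
num += y  # -> num = 24
y *= 4  # -> y = 44
num -= 3  # -> num = 21
y //= 4  # -> y = 11

Answer: 11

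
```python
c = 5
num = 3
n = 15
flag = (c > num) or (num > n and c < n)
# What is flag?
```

Answer: True

Derivation:
Trace (tracking flag):
c = 5  # -> c = 5
num = 3  # -> num = 3
n = 15  # -> n = 15
flag = c > num or (num > n and c < n)  # -> flag = True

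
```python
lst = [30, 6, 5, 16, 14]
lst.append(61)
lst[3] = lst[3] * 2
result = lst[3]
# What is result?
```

Answer: 32

Derivation:
Trace (tracking result):
lst = [30, 6, 5, 16, 14]  # -> lst = [30, 6, 5, 16, 14]
lst.append(61)  # -> lst = [30, 6, 5, 16, 14, 61]
lst[3] = lst[3] * 2  # -> lst = [30, 6, 5, 32, 14, 61]
result = lst[3]  # -> result = 32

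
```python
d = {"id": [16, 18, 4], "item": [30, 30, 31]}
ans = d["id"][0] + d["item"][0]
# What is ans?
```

Trace (tracking ans):
d = {'id': [16, 18, 4], 'item': [30, 30, 31]}  # -> d = {'id': [16, 18, 4], 'item': [30, 30, 31]}
ans = d['id'][0] + d['item'][0]  # -> ans = 46

Answer: 46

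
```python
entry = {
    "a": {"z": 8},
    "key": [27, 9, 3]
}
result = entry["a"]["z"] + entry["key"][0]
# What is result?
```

Trace (tracking result):
entry = {'a': {'z': 8}, 'key': [27, 9, 3]}  # -> entry = {'a': {'z': 8}, 'key': [27, 9, 3]}
result = entry['a']['z'] + entry['key'][0]  # -> result = 35

Answer: 35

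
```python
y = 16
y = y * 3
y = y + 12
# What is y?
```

Answer: 60

Derivation:
Trace (tracking y):
y = 16  # -> y = 16
y = y * 3  # -> y = 48
y = y + 12  # -> y = 60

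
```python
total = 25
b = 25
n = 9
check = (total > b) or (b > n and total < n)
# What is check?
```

Answer: False

Derivation:
Trace (tracking check):
total = 25  # -> total = 25
b = 25  # -> b = 25
n = 9  # -> n = 9
check = total > b or (b > n and total < n)  # -> check = False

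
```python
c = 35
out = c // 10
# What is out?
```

Trace (tracking out):
c = 35  # -> c = 35
out = c // 10  # -> out = 3

Answer: 3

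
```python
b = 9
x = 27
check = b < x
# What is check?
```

Trace (tracking check):
b = 9  # -> b = 9
x = 27  # -> x = 27
check = b < x  # -> check = True

Answer: True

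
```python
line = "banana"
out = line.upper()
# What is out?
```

Answer: 'BANANA'

Derivation:
Trace (tracking out):
line = 'banana'  # -> line = 'banana'
out = line.upper()  # -> out = 'BANANA'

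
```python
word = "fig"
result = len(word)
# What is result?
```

Trace (tracking result):
word = 'fig'  # -> word = 'fig'
result = len(word)  # -> result = 3

Answer: 3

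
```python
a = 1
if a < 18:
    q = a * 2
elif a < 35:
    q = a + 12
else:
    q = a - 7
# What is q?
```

Answer: 2

Derivation:
Trace (tracking q):
a = 1  # -> a = 1
if a < 18:  # condition is True
    q = a * 2  # -> q = 2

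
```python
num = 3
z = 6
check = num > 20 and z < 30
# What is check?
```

Answer: False

Derivation:
Trace (tracking check):
num = 3  # -> num = 3
z = 6  # -> z = 6
check = num > 20 and z < 30  # -> check = False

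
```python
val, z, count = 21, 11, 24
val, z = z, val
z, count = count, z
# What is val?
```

Trace (tracking val):
val, z, count = (21, 11, 24)  # -> val = 21, z = 11, count = 24
val, z = (z, val)  # -> val = 11, z = 21
z, count = (count, z)  # -> z = 24, count = 21

Answer: 11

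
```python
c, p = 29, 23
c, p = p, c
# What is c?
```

Trace (tracking c):
c, p = (29, 23)  # -> c = 29, p = 23
c, p = (p, c)  # -> c = 23, p = 29

Answer: 23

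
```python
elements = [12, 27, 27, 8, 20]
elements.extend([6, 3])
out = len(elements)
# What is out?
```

Answer: 7

Derivation:
Trace (tracking out):
elements = [12, 27, 27, 8, 20]  # -> elements = [12, 27, 27, 8, 20]
elements.extend([6, 3])  # -> elements = [12, 27, 27, 8, 20, 6, 3]
out = len(elements)  # -> out = 7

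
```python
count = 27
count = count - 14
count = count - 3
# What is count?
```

Answer: 10

Derivation:
Trace (tracking count):
count = 27  # -> count = 27
count = count - 14  # -> count = 13
count = count - 3  # -> count = 10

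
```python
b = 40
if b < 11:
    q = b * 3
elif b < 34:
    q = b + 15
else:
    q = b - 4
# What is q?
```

Answer: 36

Derivation:
Trace (tracking q):
b = 40  # -> b = 40
if b < 11:  # condition is False
elif b < 34:  # condition is False
else:
    q = b - 4  # -> q = 36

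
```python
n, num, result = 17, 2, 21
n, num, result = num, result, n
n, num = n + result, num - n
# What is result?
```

Trace (tracking result):
n, num, result = (17, 2, 21)  # -> n = 17, num = 2, result = 21
n, num, result = (num, result, n)  # -> n = 2, num = 21, result = 17
n, num = (n + result, num - n)  # -> n = 19, num = 19

Answer: 17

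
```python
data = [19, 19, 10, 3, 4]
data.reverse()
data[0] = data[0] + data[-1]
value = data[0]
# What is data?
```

Trace (tracking data):
data = [19, 19, 10, 3, 4]  # -> data = [19, 19, 10, 3, 4]
data.reverse()  # -> data = [4, 3, 10, 19, 19]
data[0] = data[0] + data[-1]  # -> data = [23, 3, 10, 19, 19]
value = data[0]  # -> value = 23

Answer: [23, 3, 10, 19, 19]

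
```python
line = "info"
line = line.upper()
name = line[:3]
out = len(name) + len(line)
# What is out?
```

Answer: 7

Derivation:
Trace (tracking out):
line = 'info'  # -> line = 'info'
line = line.upper()  # -> line = 'INFO'
name = line[:3]  # -> name = 'INF'
out = len(name) + len(line)  # -> out = 7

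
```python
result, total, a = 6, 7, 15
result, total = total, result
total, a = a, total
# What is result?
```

Answer: 7

Derivation:
Trace (tracking result):
result, total, a = (6, 7, 15)  # -> result = 6, total = 7, a = 15
result, total = (total, result)  # -> result = 7, total = 6
total, a = (a, total)  # -> total = 15, a = 6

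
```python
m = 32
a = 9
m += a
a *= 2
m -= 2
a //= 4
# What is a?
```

Trace (tracking a):
m = 32  # -> m = 32
a = 9  # -> a = 9
m += a  # -> m = 41
a *= 2  # -> a = 18
m -= 2  # -> m = 39
a //= 4  # -> a = 4

Answer: 4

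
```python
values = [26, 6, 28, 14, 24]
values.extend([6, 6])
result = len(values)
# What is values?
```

Answer: [26, 6, 28, 14, 24, 6, 6]

Derivation:
Trace (tracking values):
values = [26, 6, 28, 14, 24]  # -> values = [26, 6, 28, 14, 24]
values.extend([6, 6])  # -> values = [26, 6, 28, 14, 24, 6, 6]
result = len(values)  # -> result = 7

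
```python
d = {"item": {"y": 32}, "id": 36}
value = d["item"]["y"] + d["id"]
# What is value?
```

Answer: 68

Derivation:
Trace (tracking value):
d = {'item': {'y': 32}, 'id': 36}  # -> d = {'item': {'y': 32}, 'id': 36}
value = d['item']['y'] + d['id']  # -> value = 68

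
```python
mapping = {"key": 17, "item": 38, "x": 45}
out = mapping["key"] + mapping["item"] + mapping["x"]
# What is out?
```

Answer: 100

Derivation:
Trace (tracking out):
mapping = {'key': 17, 'item': 38, 'x': 45}  # -> mapping = {'key': 17, 'item': 38, 'x': 45}
out = mapping['key'] + mapping['item'] + mapping['x']  # -> out = 100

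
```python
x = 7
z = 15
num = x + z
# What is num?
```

Answer: 22

Derivation:
Trace (tracking num):
x = 7  # -> x = 7
z = 15  # -> z = 15
num = x + z  # -> num = 22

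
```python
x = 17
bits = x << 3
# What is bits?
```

Trace (tracking bits):
x = 17  # -> x = 17
bits = x << 3  # -> bits = 136

Answer: 136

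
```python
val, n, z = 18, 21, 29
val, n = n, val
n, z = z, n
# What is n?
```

Answer: 29

Derivation:
Trace (tracking n):
val, n, z = (18, 21, 29)  # -> val = 18, n = 21, z = 29
val, n = (n, val)  # -> val = 21, n = 18
n, z = (z, n)  # -> n = 29, z = 18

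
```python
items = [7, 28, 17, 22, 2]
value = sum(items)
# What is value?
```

Trace (tracking value):
items = [7, 28, 17, 22, 2]  # -> items = [7, 28, 17, 22, 2]
value = sum(items)  # -> value = 76

Answer: 76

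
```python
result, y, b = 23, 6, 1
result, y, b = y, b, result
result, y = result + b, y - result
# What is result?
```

Answer: 29

Derivation:
Trace (tracking result):
result, y, b = (23, 6, 1)  # -> result = 23, y = 6, b = 1
result, y, b = (y, b, result)  # -> result = 6, y = 1, b = 23
result, y = (result + b, y - result)  # -> result = 29, y = -5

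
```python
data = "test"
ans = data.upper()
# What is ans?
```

Answer: 'TEST'

Derivation:
Trace (tracking ans):
data = 'test'  # -> data = 'test'
ans = data.upper()  # -> ans = 'TEST'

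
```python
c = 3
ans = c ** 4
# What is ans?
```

Trace (tracking ans):
c = 3  # -> c = 3
ans = c ** 4  # -> ans = 81

Answer: 81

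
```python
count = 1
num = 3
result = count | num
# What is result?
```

Answer: 3

Derivation:
Trace (tracking result):
count = 1  # -> count = 1
num = 3  # -> num = 3
result = count | num  # -> result = 3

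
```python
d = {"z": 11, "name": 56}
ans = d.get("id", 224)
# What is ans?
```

Answer: 224

Derivation:
Trace (tracking ans):
d = {'z': 11, 'name': 56}  # -> d = {'z': 11, 'name': 56}
ans = d.get('id', 224)  # -> ans = 224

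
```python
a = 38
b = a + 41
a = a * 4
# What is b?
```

Trace (tracking b):
a = 38  # -> a = 38
b = a + 41  # -> b = 79
a = a * 4  # -> a = 152

Answer: 79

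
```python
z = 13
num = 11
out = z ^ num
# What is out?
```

Trace (tracking out):
z = 13  # -> z = 13
num = 11  # -> num = 11
out = z ^ num  # -> out = 6

Answer: 6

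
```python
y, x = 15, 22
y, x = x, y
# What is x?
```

Trace (tracking x):
y, x = (15, 22)  # -> y = 15, x = 22
y, x = (x, y)  # -> y = 22, x = 15

Answer: 15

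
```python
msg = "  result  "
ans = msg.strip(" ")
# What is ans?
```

Trace (tracking ans):
msg = '  result  '  # -> msg = '  result  '
ans = msg.strip(' ')  # -> ans = 'result'

Answer: 'result'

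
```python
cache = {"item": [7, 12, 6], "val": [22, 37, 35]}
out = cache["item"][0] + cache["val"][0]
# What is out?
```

Answer: 29

Derivation:
Trace (tracking out):
cache = {'item': [7, 12, 6], 'val': [22, 37, 35]}  # -> cache = {'item': [7, 12, 6], 'val': [22, 37, 35]}
out = cache['item'][0] + cache['val'][0]  # -> out = 29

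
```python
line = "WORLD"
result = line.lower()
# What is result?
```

Trace (tracking result):
line = 'WORLD'  # -> line = 'WORLD'
result = line.lower()  # -> result = 'world'

Answer: 'world'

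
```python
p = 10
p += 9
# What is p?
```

Trace (tracking p):
p = 10  # -> p = 10
p += 9  # -> p = 19

Answer: 19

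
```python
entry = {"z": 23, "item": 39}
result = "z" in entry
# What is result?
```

Trace (tracking result):
entry = {'z': 23, 'item': 39}  # -> entry = {'z': 23, 'item': 39}
result = 'z' in entry  # -> result = True

Answer: True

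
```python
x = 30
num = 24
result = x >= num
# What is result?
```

Trace (tracking result):
x = 30  # -> x = 30
num = 24  # -> num = 24
result = x >= num  # -> result = True

Answer: True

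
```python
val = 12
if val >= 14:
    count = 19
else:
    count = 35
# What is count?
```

Trace (tracking count):
val = 12  # -> val = 12
if val >= 14:  # condition is False
else:
    count = 35  # -> count = 35

Answer: 35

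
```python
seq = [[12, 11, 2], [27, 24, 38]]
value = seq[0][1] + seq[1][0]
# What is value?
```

Answer: 38

Derivation:
Trace (tracking value):
seq = [[12, 11, 2], [27, 24, 38]]  # -> seq = [[12, 11, 2], [27, 24, 38]]
value = seq[0][1] + seq[1][0]  # -> value = 38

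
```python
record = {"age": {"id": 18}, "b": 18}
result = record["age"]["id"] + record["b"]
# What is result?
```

Answer: 36

Derivation:
Trace (tracking result):
record = {'age': {'id': 18}, 'b': 18}  # -> record = {'age': {'id': 18}, 'b': 18}
result = record['age']['id'] + record['b']  # -> result = 36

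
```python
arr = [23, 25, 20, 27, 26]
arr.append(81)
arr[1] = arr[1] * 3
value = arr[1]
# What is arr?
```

Trace (tracking arr):
arr = [23, 25, 20, 27, 26]  # -> arr = [23, 25, 20, 27, 26]
arr.append(81)  # -> arr = [23, 25, 20, 27, 26, 81]
arr[1] = arr[1] * 3  # -> arr = [23, 75, 20, 27, 26, 81]
value = arr[1]  # -> value = 75

Answer: [23, 75, 20, 27, 26, 81]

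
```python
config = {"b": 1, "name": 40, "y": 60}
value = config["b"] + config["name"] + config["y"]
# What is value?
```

Trace (tracking value):
config = {'b': 1, 'name': 40, 'y': 60}  # -> config = {'b': 1, 'name': 40, 'y': 60}
value = config['b'] + config['name'] + config['y']  # -> value = 101

Answer: 101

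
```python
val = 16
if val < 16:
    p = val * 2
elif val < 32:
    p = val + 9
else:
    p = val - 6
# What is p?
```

Answer: 25

Derivation:
Trace (tracking p):
val = 16  # -> val = 16
if val < 16:  # condition is False
elif val < 32:  # condition is True
    p = val + 9  # -> p = 25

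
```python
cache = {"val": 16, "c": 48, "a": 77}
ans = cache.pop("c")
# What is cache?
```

Trace (tracking cache):
cache = {'val': 16, 'c': 48, 'a': 77}  # -> cache = {'val': 16, 'c': 48, 'a': 77}
ans = cache.pop('c')  # -> ans = 48

Answer: {'val': 16, 'a': 77}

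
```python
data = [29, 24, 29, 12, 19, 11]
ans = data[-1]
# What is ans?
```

Answer: 11

Derivation:
Trace (tracking ans):
data = [29, 24, 29, 12, 19, 11]  # -> data = [29, 24, 29, 12, 19, 11]
ans = data[-1]  # -> ans = 11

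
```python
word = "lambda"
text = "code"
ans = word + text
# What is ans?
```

Trace (tracking ans):
word = 'lambda'  # -> word = 'lambda'
text = 'code'  # -> text = 'code'
ans = word + text  # -> ans = 'lambdacode'

Answer: 'lambdacode'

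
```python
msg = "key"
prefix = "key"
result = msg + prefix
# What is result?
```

Answer: 'keykey'

Derivation:
Trace (tracking result):
msg = 'key'  # -> msg = 'key'
prefix = 'key'  # -> prefix = 'key'
result = msg + prefix  # -> result = 'keykey'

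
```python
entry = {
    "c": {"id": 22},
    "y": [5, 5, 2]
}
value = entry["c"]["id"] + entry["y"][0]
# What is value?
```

Trace (tracking value):
entry = {'c': {'id': 22}, 'y': [5, 5, 2]}  # -> entry = {'c': {'id': 22}, 'y': [5, 5, 2]}
value = entry['c']['id'] + entry['y'][0]  # -> value = 27

Answer: 27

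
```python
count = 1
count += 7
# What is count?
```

Answer: 8

Derivation:
Trace (tracking count):
count = 1  # -> count = 1
count += 7  # -> count = 8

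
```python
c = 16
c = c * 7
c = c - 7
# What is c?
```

Answer: 105

Derivation:
Trace (tracking c):
c = 16  # -> c = 16
c = c * 7  # -> c = 112
c = c - 7  # -> c = 105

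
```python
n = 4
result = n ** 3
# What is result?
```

Trace (tracking result):
n = 4  # -> n = 4
result = n ** 3  # -> result = 64

Answer: 64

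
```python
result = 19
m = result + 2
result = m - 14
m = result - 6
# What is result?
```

Trace (tracking result):
result = 19  # -> result = 19
m = result + 2  # -> m = 21
result = m - 14  # -> result = 7
m = result - 6  # -> m = 1

Answer: 7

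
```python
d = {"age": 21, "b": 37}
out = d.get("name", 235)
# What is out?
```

Trace (tracking out):
d = {'age': 21, 'b': 37}  # -> d = {'age': 21, 'b': 37}
out = d.get('name', 235)  # -> out = 235

Answer: 235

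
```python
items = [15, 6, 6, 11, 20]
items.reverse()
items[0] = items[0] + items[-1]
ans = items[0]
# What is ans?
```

Answer: 35

Derivation:
Trace (tracking ans):
items = [15, 6, 6, 11, 20]  # -> items = [15, 6, 6, 11, 20]
items.reverse()  # -> items = [20, 11, 6, 6, 15]
items[0] = items[0] + items[-1]  # -> items = [35, 11, 6, 6, 15]
ans = items[0]  # -> ans = 35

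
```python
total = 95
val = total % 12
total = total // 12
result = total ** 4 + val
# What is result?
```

Answer: 2412

Derivation:
Trace (tracking result):
total = 95  # -> total = 95
val = total % 12  # -> val = 11
total = total // 12  # -> total = 7
result = total ** 4 + val  # -> result = 2412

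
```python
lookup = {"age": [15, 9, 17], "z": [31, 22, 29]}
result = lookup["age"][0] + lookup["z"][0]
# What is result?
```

Answer: 46

Derivation:
Trace (tracking result):
lookup = {'age': [15, 9, 17], 'z': [31, 22, 29]}  # -> lookup = {'age': [15, 9, 17], 'z': [31, 22, 29]}
result = lookup['age'][0] + lookup['z'][0]  # -> result = 46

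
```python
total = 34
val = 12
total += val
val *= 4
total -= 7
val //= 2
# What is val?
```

Answer: 24

Derivation:
Trace (tracking val):
total = 34  # -> total = 34
val = 12  # -> val = 12
total += val  # -> total = 46
val *= 4  # -> val = 48
total -= 7  # -> total = 39
val //= 2  # -> val = 24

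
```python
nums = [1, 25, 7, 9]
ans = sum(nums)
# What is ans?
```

Answer: 42

Derivation:
Trace (tracking ans):
nums = [1, 25, 7, 9]  # -> nums = [1, 25, 7, 9]
ans = sum(nums)  # -> ans = 42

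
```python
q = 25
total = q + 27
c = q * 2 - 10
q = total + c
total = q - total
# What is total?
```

Trace (tracking total):
q = 25  # -> q = 25
total = q + 27  # -> total = 52
c = q * 2 - 10  # -> c = 40
q = total + c  # -> q = 92
total = q - total  # -> total = 40

Answer: 40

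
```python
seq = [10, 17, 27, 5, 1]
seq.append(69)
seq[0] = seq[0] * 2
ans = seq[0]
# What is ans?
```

Answer: 20

Derivation:
Trace (tracking ans):
seq = [10, 17, 27, 5, 1]  # -> seq = [10, 17, 27, 5, 1]
seq.append(69)  # -> seq = [10, 17, 27, 5, 1, 69]
seq[0] = seq[0] * 2  # -> seq = [20, 17, 27, 5, 1, 69]
ans = seq[0]  # -> ans = 20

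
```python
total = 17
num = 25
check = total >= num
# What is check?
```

Trace (tracking check):
total = 17  # -> total = 17
num = 25  # -> num = 25
check = total >= num  # -> check = False

Answer: False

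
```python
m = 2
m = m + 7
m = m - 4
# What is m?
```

Answer: 5

Derivation:
Trace (tracking m):
m = 2  # -> m = 2
m = m + 7  # -> m = 9
m = m - 4  # -> m = 5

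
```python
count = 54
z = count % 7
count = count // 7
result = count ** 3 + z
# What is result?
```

Answer: 348

Derivation:
Trace (tracking result):
count = 54  # -> count = 54
z = count % 7  # -> z = 5
count = count // 7  # -> count = 7
result = count ** 3 + z  # -> result = 348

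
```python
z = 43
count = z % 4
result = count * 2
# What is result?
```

Answer: 6

Derivation:
Trace (tracking result):
z = 43  # -> z = 43
count = z % 4  # -> count = 3
result = count * 2  # -> result = 6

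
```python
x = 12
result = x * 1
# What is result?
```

Answer: 12

Derivation:
Trace (tracking result):
x = 12  # -> x = 12
result = x * 1  # -> result = 12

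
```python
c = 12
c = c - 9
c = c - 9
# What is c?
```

Trace (tracking c):
c = 12  # -> c = 12
c = c - 9  # -> c = 3
c = c - 9  # -> c = -6

Answer: -6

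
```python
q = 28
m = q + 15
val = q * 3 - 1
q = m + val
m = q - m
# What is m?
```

Answer: 83

Derivation:
Trace (tracking m):
q = 28  # -> q = 28
m = q + 15  # -> m = 43
val = q * 3 - 1  # -> val = 83
q = m + val  # -> q = 126
m = q - m  # -> m = 83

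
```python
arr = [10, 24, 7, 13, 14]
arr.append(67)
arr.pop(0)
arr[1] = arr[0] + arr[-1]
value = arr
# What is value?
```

Answer: [24, 91, 13, 14, 67]

Derivation:
Trace (tracking value):
arr = [10, 24, 7, 13, 14]  # -> arr = [10, 24, 7, 13, 14]
arr.append(67)  # -> arr = [10, 24, 7, 13, 14, 67]
arr.pop(0)  # -> arr = [24, 7, 13, 14, 67]
arr[1] = arr[0] + arr[-1]  # -> arr = [24, 91, 13, 14, 67]
value = arr  # -> value = [24, 91, 13, 14, 67]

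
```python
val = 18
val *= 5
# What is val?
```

Answer: 90

Derivation:
Trace (tracking val):
val = 18  # -> val = 18
val *= 5  # -> val = 90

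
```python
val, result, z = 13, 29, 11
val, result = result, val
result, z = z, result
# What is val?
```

Trace (tracking val):
val, result, z = (13, 29, 11)  # -> val = 13, result = 29, z = 11
val, result = (result, val)  # -> val = 29, result = 13
result, z = (z, result)  # -> result = 11, z = 13

Answer: 29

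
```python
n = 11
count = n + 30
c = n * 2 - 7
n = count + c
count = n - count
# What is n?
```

Trace (tracking n):
n = 11  # -> n = 11
count = n + 30  # -> count = 41
c = n * 2 - 7  # -> c = 15
n = count + c  # -> n = 56
count = n - count  # -> count = 15

Answer: 56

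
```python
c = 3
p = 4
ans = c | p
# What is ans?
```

Answer: 7

Derivation:
Trace (tracking ans):
c = 3  # -> c = 3
p = 4  # -> p = 4
ans = c | p  # -> ans = 7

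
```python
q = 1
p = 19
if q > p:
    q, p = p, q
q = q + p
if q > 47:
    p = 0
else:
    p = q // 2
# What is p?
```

Trace (tracking p):
q = 1  # -> q = 1
p = 19  # -> p = 19
if q > p:  # condition is False
q = q + p  # -> q = 20
if q > 47:  # condition is False
else:
    p = q // 2  # -> p = 10

Answer: 10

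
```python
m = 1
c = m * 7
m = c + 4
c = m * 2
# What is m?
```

Trace (tracking m):
m = 1  # -> m = 1
c = m * 7  # -> c = 7
m = c + 4  # -> m = 11
c = m * 2  # -> c = 22

Answer: 11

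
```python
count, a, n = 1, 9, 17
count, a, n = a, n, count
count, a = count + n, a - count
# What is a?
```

Trace (tracking a):
count, a, n = (1, 9, 17)  # -> count = 1, a = 9, n = 17
count, a, n = (a, n, count)  # -> count = 9, a = 17, n = 1
count, a = (count + n, a - count)  # -> count = 10, a = 8

Answer: 8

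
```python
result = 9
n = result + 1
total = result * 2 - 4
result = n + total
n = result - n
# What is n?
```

Trace (tracking n):
result = 9  # -> result = 9
n = result + 1  # -> n = 10
total = result * 2 - 4  # -> total = 14
result = n + total  # -> result = 24
n = result - n  # -> n = 14

Answer: 14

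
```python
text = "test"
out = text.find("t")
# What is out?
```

Answer: 0

Derivation:
Trace (tracking out):
text = 'test'  # -> text = 'test'
out = text.find('t')  # -> out = 0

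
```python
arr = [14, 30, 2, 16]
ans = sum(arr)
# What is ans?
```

Answer: 62

Derivation:
Trace (tracking ans):
arr = [14, 30, 2, 16]  # -> arr = [14, 30, 2, 16]
ans = sum(arr)  # -> ans = 62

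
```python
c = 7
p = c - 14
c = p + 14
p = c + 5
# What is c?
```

Trace (tracking c):
c = 7  # -> c = 7
p = c - 14  # -> p = -7
c = p + 14  # -> c = 7
p = c + 5  # -> p = 12

Answer: 7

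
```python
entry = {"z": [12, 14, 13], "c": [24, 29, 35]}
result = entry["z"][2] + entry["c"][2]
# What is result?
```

Trace (tracking result):
entry = {'z': [12, 14, 13], 'c': [24, 29, 35]}  # -> entry = {'z': [12, 14, 13], 'c': [24, 29, 35]}
result = entry['z'][2] + entry['c'][2]  # -> result = 48

Answer: 48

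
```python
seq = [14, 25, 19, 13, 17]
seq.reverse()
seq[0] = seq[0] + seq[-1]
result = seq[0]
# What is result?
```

Trace (tracking result):
seq = [14, 25, 19, 13, 17]  # -> seq = [14, 25, 19, 13, 17]
seq.reverse()  # -> seq = [17, 13, 19, 25, 14]
seq[0] = seq[0] + seq[-1]  # -> seq = [31, 13, 19, 25, 14]
result = seq[0]  # -> result = 31

Answer: 31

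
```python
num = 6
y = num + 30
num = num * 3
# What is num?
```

Trace (tracking num):
num = 6  # -> num = 6
y = num + 30  # -> y = 36
num = num * 3  # -> num = 18

Answer: 18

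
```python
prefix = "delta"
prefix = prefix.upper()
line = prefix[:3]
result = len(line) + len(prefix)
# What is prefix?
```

Answer: 'DELTA'

Derivation:
Trace (tracking prefix):
prefix = 'delta'  # -> prefix = 'delta'
prefix = prefix.upper()  # -> prefix = 'DELTA'
line = prefix[:3]  # -> line = 'DEL'
result = len(line) + len(prefix)  # -> result = 8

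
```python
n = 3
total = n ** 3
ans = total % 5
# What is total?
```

Answer: 27

Derivation:
Trace (tracking total):
n = 3  # -> n = 3
total = n ** 3  # -> total = 27
ans = total % 5  # -> ans = 2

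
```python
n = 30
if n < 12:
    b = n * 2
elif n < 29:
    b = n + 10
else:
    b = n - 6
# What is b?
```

Answer: 24

Derivation:
Trace (tracking b):
n = 30  # -> n = 30
if n < 12:  # condition is False
elif n < 29:  # condition is False
else:
    b = n - 6  # -> b = 24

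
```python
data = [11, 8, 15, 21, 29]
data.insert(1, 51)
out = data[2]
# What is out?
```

Trace (tracking out):
data = [11, 8, 15, 21, 29]  # -> data = [11, 8, 15, 21, 29]
data.insert(1, 51)  # -> data = [11, 51, 8, 15, 21, 29]
out = data[2]  # -> out = 8

Answer: 8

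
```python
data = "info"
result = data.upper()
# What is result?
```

Answer: 'INFO'

Derivation:
Trace (tracking result):
data = 'info'  # -> data = 'info'
result = data.upper()  # -> result = 'INFO'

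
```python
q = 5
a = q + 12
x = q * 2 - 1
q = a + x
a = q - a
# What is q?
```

Trace (tracking q):
q = 5  # -> q = 5
a = q + 12  # -> a = 17
x = q * 2 - 1  # -> x = 9
q = a + x  # -> q = 26
a = q - a  # -> a = 9

Answer: 26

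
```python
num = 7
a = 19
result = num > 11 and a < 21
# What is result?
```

Answer: False

Derivation:
Trace (tracking result):
num = 7  # -> num = 7
a = 19  # -> a = 19
result = num > 11 and a < 21  # -> result = False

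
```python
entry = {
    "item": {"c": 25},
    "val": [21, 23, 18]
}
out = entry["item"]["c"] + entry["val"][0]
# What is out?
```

Trace (tracking out):
entry = {'item': {'c': 25}, 'val': [21, 23, 18]}  # -> entry = {'item': {'c': 25}, 'val': [21, 23, 18]}
out = entry['item']['c'] + entry['val'][0]  # -> out = 46

Answer: 46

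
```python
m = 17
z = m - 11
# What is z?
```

Trace (tracking z):
m = 17  # -> m = 17
z = m - 11  # -> z = 6

Answer: 6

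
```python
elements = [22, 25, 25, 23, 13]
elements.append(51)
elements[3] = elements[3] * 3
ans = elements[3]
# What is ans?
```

Trace (tracking ans):
elements = [22, 25, 25, 23, 13]  # -> elements = [22, 25, 25, 23, 13]
elements.append(51)  # -> elements = [22, 25, 25, 23, 13, 51]
elements[3] = elements[3] * 3  # -> elements = [22, 25, 25, 69, 13, 51]
ans = elements[3]  # -> ans = 69

Answer: 69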